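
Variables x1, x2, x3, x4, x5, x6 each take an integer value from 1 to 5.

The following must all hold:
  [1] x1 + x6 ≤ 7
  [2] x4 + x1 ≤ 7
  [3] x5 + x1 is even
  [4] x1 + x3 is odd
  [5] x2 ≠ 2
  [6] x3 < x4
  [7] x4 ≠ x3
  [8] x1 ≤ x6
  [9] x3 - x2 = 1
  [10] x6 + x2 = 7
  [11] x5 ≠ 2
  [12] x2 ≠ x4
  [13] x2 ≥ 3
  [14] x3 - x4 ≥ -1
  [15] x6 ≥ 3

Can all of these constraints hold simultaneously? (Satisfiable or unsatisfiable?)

Setting (x1, x2, x3, x4, x5, x6) = (1, 3, 4, 5, 5, 4) satisfies everything: constraint 1: x1 + x6 = 5; constraint 2: x4 + x1 = 6; constraint 9: x3 - x2 = 1, and the others follow.

Satisfiable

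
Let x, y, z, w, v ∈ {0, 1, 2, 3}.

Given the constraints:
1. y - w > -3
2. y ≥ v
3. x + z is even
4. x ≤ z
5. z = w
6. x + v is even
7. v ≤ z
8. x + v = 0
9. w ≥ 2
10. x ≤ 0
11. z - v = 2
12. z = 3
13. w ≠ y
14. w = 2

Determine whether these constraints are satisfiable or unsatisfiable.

Constraint 12 fixes z = 3 and constraint 14 fixes w = 2, but constraint 5 requires z = w. Since 3 ≠ 2, contradiction.

Unsatisfiable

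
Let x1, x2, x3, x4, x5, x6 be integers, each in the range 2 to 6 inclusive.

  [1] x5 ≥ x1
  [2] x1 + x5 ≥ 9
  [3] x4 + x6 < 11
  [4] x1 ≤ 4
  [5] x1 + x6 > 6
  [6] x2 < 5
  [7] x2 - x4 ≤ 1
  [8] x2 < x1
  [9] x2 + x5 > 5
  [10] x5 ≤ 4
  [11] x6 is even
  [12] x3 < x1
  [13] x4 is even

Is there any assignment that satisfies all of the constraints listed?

Unsatisfiable

From constraint 4: x1 ≤ 4. From constraint 10: x5 ≤ 4. Hence x1 + x5 ≤ 8. But constraint 2 requires x1 + x5 ≥ 9, and 9 > 8. Contradiction.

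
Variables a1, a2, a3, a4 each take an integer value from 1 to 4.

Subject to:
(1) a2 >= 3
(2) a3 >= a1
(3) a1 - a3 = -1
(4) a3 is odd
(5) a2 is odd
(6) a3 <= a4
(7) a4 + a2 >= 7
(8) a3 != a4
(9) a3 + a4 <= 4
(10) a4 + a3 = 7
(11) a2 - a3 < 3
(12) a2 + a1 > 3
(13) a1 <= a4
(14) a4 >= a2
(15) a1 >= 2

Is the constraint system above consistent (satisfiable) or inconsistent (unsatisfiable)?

Unsatisfiable

From constraints 2 and 15: a3 ≥ a1 ≥ 2. From constraints 1 and 14: a4 ≥ a2 ≥ 3. Hence a3 + a4 ≥ 5. But constraint 9 requires a3 + a4 ≤ 4, and 4 < 5. Contradiction.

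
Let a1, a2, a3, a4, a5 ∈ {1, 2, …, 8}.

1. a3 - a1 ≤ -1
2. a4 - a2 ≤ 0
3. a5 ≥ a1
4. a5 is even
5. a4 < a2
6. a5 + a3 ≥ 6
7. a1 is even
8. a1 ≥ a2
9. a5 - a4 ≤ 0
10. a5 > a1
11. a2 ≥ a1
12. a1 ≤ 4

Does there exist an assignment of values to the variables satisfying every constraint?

Constraints 5, 8, 9, and 10 give a2 ≤ a1, a1 < a5, a5 ≤ a4, a4 < a2. Chaining: a2 ≤ a1 < a5 ≤ a4 < a2, which forces a2 < a2 — impossible.

Unsatisfiable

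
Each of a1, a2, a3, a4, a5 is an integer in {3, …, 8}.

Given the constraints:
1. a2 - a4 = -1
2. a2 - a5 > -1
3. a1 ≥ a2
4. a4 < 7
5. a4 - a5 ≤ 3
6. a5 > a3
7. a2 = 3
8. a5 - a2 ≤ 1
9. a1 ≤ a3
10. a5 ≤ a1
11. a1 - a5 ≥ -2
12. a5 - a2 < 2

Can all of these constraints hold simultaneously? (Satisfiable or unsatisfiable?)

Unsatisfiable

Constraints 6, 9, and 10 give a3 < a5, a5 ≤ a1, a1 ≤ a3. Chaining: a3 < a5 ≤ a1 ≤ a3, which forces a3 < a3 — impossible.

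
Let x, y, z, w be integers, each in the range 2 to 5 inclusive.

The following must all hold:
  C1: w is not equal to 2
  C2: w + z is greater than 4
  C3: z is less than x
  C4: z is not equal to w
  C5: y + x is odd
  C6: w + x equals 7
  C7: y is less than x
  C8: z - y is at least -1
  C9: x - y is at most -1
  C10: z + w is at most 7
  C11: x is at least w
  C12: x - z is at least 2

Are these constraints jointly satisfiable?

Unsatisfiable

Constraints 8, 9, and 12 give y − x ≥ 1, x − z ≥ 2, z − y ≥ -1.
Adding all 3 inequalities: the left sides telescope to 0, and the right sides sum to 1 + 2 + (-1) = 2. So 0 ≥ 2, which is false.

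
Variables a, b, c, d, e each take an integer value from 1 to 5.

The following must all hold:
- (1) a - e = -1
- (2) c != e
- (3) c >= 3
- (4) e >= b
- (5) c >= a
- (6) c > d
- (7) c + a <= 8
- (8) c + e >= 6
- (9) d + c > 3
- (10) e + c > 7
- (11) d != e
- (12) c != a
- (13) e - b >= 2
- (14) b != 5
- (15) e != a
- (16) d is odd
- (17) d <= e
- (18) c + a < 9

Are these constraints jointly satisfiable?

Try a = 2, b = 1, c = 5, d = 1, e = 3.
Check constraint 1: a - e = -1; constraint 7: c + a = 7. The remaining constraints are straightforward to verify.

Satisfiable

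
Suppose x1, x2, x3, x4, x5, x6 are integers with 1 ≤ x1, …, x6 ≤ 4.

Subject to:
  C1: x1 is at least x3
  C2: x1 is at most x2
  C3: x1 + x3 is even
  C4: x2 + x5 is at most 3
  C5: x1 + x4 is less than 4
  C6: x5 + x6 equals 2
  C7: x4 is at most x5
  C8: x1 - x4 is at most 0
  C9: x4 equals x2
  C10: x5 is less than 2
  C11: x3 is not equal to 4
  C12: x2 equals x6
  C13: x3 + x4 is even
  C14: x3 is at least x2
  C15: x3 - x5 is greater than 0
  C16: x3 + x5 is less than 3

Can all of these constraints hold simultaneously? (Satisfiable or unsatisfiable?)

Unsatisfiable

Constraints 1, 7, 8, and 15 give x4 ≤ x5, x5 < x3, x3 ≤ x1, x1 ≤ x4. Chaining: x4 ≤ x5 < x3 ≤ x1 ≤ x4, which forces x4 < x4 — impossible.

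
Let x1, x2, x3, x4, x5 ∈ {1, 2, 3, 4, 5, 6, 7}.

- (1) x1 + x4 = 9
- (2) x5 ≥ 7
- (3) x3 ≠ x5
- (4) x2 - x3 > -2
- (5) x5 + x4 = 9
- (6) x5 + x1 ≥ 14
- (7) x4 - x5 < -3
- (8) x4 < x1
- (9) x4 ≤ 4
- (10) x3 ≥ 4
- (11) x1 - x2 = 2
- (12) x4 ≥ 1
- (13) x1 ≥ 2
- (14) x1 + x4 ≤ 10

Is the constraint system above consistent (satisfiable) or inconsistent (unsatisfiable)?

One satisfying assignment is x1 = 7, x2 = 5, x3 = 5, x4 = 2, x5 = 7.
For the less obvious constraints — constraint 1: x1 + x4 = 9; constraint 4: x2 - x3 = 0; constraint 5: x5 + x4 = 9 — and the others hold by inspection.

Satisfiable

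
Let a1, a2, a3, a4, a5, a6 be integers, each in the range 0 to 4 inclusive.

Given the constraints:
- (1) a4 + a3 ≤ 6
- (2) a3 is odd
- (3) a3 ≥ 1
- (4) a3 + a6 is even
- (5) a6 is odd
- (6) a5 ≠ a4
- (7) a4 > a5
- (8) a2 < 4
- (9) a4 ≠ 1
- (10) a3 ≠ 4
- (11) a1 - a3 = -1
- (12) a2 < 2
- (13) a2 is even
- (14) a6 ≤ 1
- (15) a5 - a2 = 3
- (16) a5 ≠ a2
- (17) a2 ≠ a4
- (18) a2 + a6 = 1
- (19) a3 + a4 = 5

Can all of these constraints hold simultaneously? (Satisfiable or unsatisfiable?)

Take a1 = 0, a2 = 0, a3 = 1, a4 = 4, a5 = 3, a6 = 1. Then constraint 1: a4 + a3 = 5; constraint 11: a1 - a3 = -1; constraint 15: a5 - a2 = 3, and every other listed constraint is also met.

Satisfiable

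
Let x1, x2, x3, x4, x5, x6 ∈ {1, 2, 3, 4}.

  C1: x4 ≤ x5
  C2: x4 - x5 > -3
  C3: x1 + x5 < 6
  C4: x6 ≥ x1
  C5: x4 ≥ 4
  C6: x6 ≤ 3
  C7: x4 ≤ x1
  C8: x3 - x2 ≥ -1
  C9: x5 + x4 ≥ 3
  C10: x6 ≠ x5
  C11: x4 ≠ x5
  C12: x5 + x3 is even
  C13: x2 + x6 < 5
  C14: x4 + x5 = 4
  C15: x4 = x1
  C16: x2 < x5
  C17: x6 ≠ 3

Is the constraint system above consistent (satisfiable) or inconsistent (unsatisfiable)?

From constraints 5 and 7: x1 ≥ x4 and x4 ≥ 4, so x1 ≥ 4. From constraints 4 and 6: x1 ≤ x6 and x6 ≤ 3, so x1 ≤ 3. But 3 < 4, so no value of x1 works.

Unsatisfiable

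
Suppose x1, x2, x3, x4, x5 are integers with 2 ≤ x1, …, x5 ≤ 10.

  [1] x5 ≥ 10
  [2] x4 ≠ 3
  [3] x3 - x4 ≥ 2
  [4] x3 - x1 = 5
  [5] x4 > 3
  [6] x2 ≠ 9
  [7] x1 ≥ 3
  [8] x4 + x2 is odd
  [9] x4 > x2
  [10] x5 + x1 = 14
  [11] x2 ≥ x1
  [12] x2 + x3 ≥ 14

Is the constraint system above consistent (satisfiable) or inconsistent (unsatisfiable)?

Setting (x1, x2, x3, x4, x5) = (4, 6, 9, 7, 10) satisfies everything: constraint 3: x3 - x4 = 2; constraint 4: x3 - x1 = 5; constraint 10: x5 + x1 = 14, and the others follow.

Satisfiable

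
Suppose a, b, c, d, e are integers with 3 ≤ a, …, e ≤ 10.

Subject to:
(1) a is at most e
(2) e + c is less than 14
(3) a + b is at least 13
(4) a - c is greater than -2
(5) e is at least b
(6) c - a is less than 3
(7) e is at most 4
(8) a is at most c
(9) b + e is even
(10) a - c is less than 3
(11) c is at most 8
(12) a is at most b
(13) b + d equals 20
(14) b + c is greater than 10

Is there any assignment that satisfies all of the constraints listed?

Unsatisfiable

From constraints 8 and 11: a ≤ c ≤ 8. From constraints 5 and 7: b ≤ e ≤ 4. Hence a + b ≤ 12. But constraint 3 requires a + b ≥ 13, and 13 > 12. Contradiction.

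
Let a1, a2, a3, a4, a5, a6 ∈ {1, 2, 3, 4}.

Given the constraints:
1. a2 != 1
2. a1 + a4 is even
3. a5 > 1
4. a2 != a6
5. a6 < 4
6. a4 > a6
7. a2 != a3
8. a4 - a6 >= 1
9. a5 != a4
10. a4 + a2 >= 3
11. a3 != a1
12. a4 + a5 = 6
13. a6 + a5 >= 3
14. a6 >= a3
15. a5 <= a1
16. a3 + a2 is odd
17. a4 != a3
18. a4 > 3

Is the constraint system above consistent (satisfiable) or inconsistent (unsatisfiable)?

Satisfiable

One satisfying assignment is a1 = 2, a2 = 2, a3 = 1, a4 = 4, a5 = 2, a6 = 1.
For the less obvious constraints — constraint 8: a4 - a6 = 3; constraint 10: a4 + a2 = 6 — and the others hold by inspection.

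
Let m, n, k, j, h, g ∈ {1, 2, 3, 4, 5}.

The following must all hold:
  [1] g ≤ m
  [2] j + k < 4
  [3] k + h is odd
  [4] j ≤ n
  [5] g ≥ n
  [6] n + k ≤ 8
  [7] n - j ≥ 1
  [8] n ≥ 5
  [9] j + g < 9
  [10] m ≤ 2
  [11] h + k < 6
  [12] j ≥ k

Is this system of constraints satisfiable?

Unsatisfiable

From constraints 5 and 8: g ≥ n and n ≥ 5, so g ≥ 5. From constraints 1 and 10: g ≤ m and m ≤ 2, so g ≤ 2. But 2 < 5, so no value of g works.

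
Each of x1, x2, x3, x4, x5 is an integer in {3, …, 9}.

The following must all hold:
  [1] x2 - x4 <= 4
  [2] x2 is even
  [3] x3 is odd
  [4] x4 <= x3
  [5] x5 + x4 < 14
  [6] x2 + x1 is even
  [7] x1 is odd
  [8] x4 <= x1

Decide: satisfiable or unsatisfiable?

Constraint 2 makes x2 even and constraint 7 makes x1 odd, so x2 + x1 must be odd. Constraint 6 says x2 + x1 is even — contradiction.

Unsatisfiable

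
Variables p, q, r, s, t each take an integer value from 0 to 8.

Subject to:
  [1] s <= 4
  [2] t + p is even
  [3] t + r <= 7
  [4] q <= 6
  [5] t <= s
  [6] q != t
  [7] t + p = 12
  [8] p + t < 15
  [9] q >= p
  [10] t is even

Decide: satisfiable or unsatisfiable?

From constraints 1 and 5: t ≤ s ≤ 4. From constraints 4 and 9: p ≤ q ≤ 6. Hence t + p ≤ 10. But constraint 7 requires t + p = 12, and 12 > 10. Contradiction.

Unsatisfiable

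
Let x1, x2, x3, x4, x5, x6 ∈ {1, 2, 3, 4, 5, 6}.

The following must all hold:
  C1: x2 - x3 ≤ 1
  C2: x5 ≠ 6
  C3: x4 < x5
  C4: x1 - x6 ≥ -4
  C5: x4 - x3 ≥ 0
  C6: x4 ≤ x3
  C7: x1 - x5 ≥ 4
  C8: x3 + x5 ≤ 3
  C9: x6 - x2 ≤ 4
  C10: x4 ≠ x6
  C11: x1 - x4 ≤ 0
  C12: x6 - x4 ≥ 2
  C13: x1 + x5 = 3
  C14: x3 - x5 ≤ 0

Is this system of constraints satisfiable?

Unsatisfiable

Constraints 1, 7, 9, 11, 12, and 14 give x2 − x6 ≥ -4, x6 − x4 ≥ 2, x4 − x1 ≥ 0, x1 − x5 ≥ 4, x5 − x3 ≥ 0, x3 − x2 ≥ -1.
Adding all 6 inequalities: the left sides telescope to 0, and the right sides sum to (-4) + 2 + 0 + 4 + 0 + (-1) = 1. So 0 ≥ 1, which is false.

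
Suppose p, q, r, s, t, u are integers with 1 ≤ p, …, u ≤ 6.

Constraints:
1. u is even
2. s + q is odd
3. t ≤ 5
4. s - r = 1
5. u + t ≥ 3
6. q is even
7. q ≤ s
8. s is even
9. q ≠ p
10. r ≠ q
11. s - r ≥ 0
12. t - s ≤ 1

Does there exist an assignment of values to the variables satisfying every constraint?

Unsatisfiable

Constraint 8 makes s even and constraint 6 makes q even, so s + q must be even. Constraint 2 says s + q is odd — contradiction.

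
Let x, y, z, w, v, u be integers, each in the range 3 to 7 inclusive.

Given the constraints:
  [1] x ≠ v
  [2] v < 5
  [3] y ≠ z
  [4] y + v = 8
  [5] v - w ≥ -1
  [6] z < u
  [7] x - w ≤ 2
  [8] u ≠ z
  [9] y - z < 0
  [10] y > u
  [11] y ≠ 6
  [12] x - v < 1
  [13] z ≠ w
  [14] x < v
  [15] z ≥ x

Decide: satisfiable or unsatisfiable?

Unsatisfiable

Constraints 6, 9, and 10 give z < u, u < y, y < z. Chaining: z < u < y < z, which forces z < z — impossible.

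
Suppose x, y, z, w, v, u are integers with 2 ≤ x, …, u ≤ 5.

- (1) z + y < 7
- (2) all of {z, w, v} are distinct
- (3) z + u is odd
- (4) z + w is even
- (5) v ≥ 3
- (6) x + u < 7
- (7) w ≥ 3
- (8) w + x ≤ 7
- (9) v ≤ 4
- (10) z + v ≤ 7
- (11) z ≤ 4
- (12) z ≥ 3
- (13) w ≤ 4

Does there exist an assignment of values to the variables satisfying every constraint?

Unsatisfiable

Constraints 5, 7, 9, 11, 12, and 13 confine each of z, w, v to the 2 values {3, 4}.
Constraint 2 requires all 3 of them to be distinct, but only 2 values are available — impossible by the pigeonhole principle.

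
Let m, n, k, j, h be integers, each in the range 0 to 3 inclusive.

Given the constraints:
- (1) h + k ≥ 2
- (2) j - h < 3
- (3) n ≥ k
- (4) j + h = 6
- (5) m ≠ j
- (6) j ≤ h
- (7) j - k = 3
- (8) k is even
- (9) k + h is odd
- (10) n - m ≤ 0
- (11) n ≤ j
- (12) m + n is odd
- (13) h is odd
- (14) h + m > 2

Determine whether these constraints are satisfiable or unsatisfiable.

Satisfiable

The assignment m = 1, n = 0, k = 0, j = 3, h = 3 works:
  constraint 1 holds since h + k = 3.
  constraint 2 holds since j - h = 0.
The rest check out directly.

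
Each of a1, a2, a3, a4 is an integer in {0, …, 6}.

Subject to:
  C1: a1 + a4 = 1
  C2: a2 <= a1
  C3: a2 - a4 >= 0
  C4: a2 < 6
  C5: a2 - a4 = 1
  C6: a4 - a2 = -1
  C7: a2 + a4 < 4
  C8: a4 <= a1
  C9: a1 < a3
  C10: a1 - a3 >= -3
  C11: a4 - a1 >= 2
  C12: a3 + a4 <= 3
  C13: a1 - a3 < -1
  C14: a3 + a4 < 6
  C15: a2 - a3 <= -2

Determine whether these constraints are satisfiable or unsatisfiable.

Unsatisfiable

Constraints 3, 10, 11, and 15 give a3 − a2 ≥ 2, a2 − a4 ≥ 0, a4 − a1 ≥ 2, a1 − a3 ≥ -3.
Adding all 4 inequalities: the left sides telescope to 0, and the right sides sum to 2 + 0 + 2 + (-3) = 1. So 0 ≥ 1, which is false.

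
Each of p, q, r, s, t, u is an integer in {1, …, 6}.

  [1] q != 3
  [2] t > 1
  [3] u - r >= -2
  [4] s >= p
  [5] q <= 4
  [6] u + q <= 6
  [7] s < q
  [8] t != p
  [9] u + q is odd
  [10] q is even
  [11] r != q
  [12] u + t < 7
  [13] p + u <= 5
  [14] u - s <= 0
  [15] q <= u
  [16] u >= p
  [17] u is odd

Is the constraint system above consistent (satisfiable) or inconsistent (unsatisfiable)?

Constraints 7, 14, and 15 give q ≤ u, u ≤ s, s < q. Chaining: q ≤ u ≤ s < q, which forces q < q — impossible.

Unsatisfiable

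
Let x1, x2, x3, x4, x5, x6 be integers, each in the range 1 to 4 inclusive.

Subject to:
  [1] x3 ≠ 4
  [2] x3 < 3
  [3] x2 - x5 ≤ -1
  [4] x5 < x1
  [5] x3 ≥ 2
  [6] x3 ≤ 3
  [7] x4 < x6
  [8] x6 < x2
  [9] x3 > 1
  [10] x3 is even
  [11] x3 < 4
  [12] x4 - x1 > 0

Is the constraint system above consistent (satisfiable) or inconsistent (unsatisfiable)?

Unsatisfiable

Constraints 3, 4, 7, 8, and 12 give x6 < x2, x2 < x5, x5 < x1, x1 < x4, x4 < x6. Chaining: x6 < x2 < x5 < x1 < x4 < x6, which forces x6 < x6 — impossible.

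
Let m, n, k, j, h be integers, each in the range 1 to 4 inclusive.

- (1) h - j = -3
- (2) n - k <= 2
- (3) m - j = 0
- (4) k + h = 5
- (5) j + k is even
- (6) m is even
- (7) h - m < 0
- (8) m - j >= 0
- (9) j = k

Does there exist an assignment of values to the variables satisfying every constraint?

Try m = 4, n = 4, k = 4, j = 4, h = 1.
Check constraint 1: h - j = -3; constraint 2: n - k = 0; constraint 3: m - j = 0. The remaining constraints are straightforward to verify.

Satisfiable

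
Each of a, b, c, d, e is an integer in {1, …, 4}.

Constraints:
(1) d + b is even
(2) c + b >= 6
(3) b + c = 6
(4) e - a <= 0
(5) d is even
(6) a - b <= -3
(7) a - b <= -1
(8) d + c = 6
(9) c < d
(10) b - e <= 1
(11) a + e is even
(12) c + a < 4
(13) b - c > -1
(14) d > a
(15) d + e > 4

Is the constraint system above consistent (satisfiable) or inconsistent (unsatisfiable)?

Unsatisfiable

Constraints 4, 6, and 10 give a − e ≥ 0, e − b ≥ -1, b − a ≥ 3.
Adding all 3 inequalities: the left sides telescope to 0, and the right sides sum to 0 + (-1) + 3 = 2. So 0 ≥ 2, which is false.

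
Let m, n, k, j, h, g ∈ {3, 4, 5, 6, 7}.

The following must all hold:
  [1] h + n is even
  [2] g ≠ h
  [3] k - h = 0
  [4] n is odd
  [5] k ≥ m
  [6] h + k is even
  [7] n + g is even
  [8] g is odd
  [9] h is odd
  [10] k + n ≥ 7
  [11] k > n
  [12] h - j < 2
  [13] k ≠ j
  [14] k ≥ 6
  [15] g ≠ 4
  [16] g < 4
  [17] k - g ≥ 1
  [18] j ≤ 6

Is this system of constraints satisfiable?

Satisfiable

Setting (m, n, k, j, h, g) = (6, 3, 7, 6, 7, 3) satisfies everything: constraint 3: k - h = 0; constraint 10: k + n = 10, and the others follow.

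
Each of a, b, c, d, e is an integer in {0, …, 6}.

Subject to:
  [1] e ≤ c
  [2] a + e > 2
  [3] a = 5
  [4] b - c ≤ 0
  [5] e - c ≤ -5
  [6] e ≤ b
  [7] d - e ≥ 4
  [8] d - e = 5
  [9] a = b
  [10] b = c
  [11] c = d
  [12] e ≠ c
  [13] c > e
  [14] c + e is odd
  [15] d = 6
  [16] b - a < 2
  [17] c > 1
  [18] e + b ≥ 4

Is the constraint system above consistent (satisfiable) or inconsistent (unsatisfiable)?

Unsatisfiable

Constraint 3 fixes a = 5 and constraint 15 fixes d = 6. Constraints 9, 10, and 11 give a = b = c = d, so a = d. But 5 ≠ 6 — contradiction.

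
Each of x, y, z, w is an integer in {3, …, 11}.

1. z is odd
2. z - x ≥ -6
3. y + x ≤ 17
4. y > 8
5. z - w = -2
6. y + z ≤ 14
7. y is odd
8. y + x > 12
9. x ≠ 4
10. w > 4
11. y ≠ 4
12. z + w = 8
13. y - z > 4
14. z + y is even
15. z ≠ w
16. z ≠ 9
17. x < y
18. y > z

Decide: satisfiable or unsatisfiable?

Satisfiable

The assignment x = 6, y = 9, z = 3, w = 5 works:
  constraint 2 holds since z - x = -3.
  constraint 3 holds since y + x = 15.
  constraint 5 holds since z - w = -2.
The rest check out directly.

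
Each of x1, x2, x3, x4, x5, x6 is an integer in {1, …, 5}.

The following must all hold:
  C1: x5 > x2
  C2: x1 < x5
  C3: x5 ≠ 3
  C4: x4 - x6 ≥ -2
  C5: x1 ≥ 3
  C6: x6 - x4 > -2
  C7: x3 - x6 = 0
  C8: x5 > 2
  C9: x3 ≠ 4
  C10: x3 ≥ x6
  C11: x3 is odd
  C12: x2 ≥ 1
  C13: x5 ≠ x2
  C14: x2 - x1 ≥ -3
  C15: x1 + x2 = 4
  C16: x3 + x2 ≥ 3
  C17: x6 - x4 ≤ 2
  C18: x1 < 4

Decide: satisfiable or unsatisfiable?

One satisfying assignment is x1 = 3, x2 = 1, x3 = 5, x4 = 4, x5 = 4, x6 = 5.
For the less obvious constraints — constraint 4: x4 - x6 = -1; constraint 6: x6 - x4 = 1; constraint 7: x3 - x6 = 0 — and the others hold by inspection.

Satisfiable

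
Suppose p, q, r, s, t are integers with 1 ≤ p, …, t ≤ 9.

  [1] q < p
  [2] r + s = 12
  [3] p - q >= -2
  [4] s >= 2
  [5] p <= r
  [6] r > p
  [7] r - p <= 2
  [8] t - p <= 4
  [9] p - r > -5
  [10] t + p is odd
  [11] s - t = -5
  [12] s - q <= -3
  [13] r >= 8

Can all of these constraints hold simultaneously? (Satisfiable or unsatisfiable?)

One satisfying assignment is p = 7, q = 6, r = 9, s = 3, t = 8.
For the less obvious constraints — constraint 2: r + s = 12; constraint 3: p - q = 1; constraint 7: r - p = 2 — and the others hold by inspection.

Satisfiable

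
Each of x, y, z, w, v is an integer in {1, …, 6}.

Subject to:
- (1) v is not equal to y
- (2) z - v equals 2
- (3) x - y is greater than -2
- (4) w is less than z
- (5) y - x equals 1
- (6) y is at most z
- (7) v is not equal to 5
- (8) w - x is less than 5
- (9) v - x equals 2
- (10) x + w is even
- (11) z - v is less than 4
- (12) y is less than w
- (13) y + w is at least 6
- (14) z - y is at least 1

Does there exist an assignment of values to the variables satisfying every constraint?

Satisfiable

The assignment x = 2, y = 3, z = 6, w = 4, v = 4 works:
  constraint 2 holds since z - v = 2.
  constraint 3 holds since x - y = -1.
  constraint 5 holds since y - x = 1.
The rest check out directly.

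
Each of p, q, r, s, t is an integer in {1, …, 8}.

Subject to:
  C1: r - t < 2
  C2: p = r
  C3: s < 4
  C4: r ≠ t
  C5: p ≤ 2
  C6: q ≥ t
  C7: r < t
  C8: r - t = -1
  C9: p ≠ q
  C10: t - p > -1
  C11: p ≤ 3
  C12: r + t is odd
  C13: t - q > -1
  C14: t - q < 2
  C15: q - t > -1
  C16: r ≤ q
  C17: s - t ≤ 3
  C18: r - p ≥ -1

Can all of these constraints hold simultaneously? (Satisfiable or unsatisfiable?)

Try p = 1, q = 2, r = 1, s = 2, t = 2.
Check constraint 1: r - t = -1; constraint 8: r - t = -1; constraint 10: t - p = 1. The remaining constraints are straightforward to verify.

Satisfiable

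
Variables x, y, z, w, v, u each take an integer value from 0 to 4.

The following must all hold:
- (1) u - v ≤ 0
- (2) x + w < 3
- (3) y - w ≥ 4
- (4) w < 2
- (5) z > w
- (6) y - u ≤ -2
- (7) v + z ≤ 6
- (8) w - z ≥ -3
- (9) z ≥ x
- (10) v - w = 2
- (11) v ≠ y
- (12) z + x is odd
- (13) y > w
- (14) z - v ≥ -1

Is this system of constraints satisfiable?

Unsatisfiable

Constraints 1, 3, 6, 8, and 14 give w − z ≥ -3, z − v ≥ -1, v − u ≥ 0, u − y ≥ 2, y − w ≥ 4.
Adding all 5 inequalities: the left sides telescope to 0, and the right sides sum to (-3) + (-1) + 0 + 2 + 4 = 2. So 0 ≥ 2, which is false.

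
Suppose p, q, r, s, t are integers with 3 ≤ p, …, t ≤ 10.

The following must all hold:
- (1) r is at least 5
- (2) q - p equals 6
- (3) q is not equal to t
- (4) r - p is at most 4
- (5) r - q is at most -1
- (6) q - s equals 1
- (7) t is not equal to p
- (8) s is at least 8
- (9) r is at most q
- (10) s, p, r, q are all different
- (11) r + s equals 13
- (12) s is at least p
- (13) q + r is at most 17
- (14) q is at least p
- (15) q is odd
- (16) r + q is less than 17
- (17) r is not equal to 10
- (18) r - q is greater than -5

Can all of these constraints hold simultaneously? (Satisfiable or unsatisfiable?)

The assignment p = 3, q = 9, r = 5, s = 8, t = 6 works:
  constraint 2 holds since q - p = 6.
  constraint 4 holds since r - p = 2.
  constraint 5 holds since r - q = -4.
The rest check out directly.

Satisfiable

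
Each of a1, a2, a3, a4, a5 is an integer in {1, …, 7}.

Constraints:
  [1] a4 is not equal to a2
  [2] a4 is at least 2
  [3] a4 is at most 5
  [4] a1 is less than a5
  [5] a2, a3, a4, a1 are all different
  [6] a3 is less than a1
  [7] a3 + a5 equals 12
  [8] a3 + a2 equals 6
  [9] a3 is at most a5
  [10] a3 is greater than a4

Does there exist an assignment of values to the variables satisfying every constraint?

One satisfying assignment is a1 = 6, a2 = 1, a3 = 5, a4 = 2, a5 = 7.
For the less obvious constraints — constraint 7: a3 + a5 = 12; constraint 8: a3 + a2 = 6 — and the others hold by inspection.

Satisfiable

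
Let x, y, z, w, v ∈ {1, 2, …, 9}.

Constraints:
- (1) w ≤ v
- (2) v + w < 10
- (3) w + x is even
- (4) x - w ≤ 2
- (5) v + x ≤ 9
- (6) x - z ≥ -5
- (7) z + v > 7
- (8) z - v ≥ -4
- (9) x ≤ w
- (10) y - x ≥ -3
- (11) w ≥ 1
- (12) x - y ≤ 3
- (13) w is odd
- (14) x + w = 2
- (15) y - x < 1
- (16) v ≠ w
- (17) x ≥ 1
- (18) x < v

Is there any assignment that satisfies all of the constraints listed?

Setting (x, y, z, w, v) = (1, 1, 3, 1, 7) satisfies everything: constraint 2: v + w = 8; constraint 4: x - w = 0, and the others follow.

Satisfiable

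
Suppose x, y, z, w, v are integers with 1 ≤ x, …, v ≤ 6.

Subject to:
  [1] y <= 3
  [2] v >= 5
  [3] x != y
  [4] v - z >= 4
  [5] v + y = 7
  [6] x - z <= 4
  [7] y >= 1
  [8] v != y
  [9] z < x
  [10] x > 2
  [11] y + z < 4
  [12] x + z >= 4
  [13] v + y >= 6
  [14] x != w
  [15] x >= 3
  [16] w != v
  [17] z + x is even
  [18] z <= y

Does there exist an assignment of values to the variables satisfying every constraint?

Satisfiable

One satisfying assignment is x = 5, y = 1, z = 1, w = 4, v = 6.
For the less obvious constraints — constraint 4: v - z = 5; constraint 5: v + y = 7 — and the others hold by inspection.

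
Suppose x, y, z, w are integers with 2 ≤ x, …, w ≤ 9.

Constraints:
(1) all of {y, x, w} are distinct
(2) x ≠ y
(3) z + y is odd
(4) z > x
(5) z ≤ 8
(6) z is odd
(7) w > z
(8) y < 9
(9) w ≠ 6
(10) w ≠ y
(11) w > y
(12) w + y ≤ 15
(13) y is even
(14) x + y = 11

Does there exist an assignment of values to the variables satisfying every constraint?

Setting (x, y, z, w) = (5, 6, 7, 8) satisfies everything: constraint 1: values 6, 5, 8 are distinct; constraint 12: w + y = 14; constraint 14: x + y = 11, and the others follow.

Satisfiable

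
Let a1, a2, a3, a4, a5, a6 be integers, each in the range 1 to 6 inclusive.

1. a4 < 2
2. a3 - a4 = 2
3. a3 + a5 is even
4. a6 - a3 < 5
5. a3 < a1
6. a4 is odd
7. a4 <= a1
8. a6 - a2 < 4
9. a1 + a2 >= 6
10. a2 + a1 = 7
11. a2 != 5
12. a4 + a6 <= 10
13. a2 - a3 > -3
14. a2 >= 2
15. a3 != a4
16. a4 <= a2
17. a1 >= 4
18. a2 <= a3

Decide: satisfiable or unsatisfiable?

Setting (a1, a2, a3, a4, a5, a6) = (4, 3, 3, 1, 3, 6) satisfies everything: constraint 2: a3 - a4 = 2; constraint 4: a6 - a3 = 3; constraint 8: a6 - a2 = 3, and the others follow.

Satisfiable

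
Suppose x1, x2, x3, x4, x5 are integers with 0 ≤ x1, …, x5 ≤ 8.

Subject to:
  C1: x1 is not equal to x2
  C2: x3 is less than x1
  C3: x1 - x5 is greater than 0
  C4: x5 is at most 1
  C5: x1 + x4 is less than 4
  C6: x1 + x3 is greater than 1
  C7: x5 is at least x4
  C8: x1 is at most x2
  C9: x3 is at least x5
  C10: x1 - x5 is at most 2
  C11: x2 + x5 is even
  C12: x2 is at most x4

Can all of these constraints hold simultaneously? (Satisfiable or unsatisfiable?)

Unsatisfiable

Constraints 2, 7, 8, 9, and 12 give x3 < x1, x1 ≤ x2, x2 ≤ x4, x4 ≤ x5, x5 ≤ x3. Chaining: x3 < x1 ≤ x2 ≤ x4 ≤ x5 ≤ x3, which forces x3 < x3 — impossible.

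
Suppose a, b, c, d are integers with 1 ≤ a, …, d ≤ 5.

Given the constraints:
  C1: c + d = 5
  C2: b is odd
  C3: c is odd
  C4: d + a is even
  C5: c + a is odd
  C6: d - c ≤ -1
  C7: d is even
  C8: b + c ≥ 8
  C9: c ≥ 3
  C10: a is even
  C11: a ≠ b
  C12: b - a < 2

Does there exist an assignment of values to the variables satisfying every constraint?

Satisfiable

The assignment a = 4, b = 5, c = 3, d = 2 works:
  constraint 1 holds since c + d = 5.
  constraint 6 holds since d - c = -1.
The rest check out directly.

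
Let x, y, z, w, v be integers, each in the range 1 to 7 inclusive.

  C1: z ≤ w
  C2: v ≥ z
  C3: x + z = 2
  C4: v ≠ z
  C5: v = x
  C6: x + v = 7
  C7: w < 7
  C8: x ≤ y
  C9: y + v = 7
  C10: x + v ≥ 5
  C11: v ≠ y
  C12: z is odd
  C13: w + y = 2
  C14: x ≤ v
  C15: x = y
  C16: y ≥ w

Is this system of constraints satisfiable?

From constraints 5 and 15, v = x = y, so v = y. But constraint 11 says v ≠ y. Contradiction.

Unsatisfiable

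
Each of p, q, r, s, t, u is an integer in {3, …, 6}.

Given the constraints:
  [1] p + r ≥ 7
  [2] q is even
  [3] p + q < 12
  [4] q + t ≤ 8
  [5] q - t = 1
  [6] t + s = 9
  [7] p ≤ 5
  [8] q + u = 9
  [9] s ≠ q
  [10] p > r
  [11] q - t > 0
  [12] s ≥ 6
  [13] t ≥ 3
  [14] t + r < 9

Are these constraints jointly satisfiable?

Take p = 5, q = 4, r = 4, s = 6, t = 3, u = 5. Then constraint 1: p + r = 9; constraint 3: p + q = 9; constraint 4: q + t = 7, and every other listed constraint is also met.

Satisfiable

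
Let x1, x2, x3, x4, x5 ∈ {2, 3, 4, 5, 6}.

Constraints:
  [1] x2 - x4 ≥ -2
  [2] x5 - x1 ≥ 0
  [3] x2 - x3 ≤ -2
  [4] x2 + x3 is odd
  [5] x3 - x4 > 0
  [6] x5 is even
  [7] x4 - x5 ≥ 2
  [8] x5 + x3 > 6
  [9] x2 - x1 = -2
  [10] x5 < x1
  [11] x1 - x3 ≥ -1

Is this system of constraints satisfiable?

Constraints 1, 2, 3, 7, and 11 give x4 − x5 ≥ 2, x5 − x1 ≥ 0, x1 − x3 ≥ -1, x3 − x2 ≥ 2, x2 − x4 ≥ -2.
Adding all 5 inequalities: the left sides telescope to 0, and the right sides sum to 2 + 0 + (-1) + 2 + (-2) = 1. So 0 ≥ 1, which is false.

Unsatisfiable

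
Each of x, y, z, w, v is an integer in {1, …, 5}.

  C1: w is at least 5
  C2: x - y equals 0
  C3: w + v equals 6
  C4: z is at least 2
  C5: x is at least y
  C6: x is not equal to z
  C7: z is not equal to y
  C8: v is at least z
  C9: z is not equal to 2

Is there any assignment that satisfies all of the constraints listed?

Unsatisfiable

From constraint 1: w ≥ 5. From constraints 4 and 8: v ≥ z ≥ 2. Hence w + v ≥ 7. But constraint 3 requires w + v = 6, and 6 < 7. Contradiction.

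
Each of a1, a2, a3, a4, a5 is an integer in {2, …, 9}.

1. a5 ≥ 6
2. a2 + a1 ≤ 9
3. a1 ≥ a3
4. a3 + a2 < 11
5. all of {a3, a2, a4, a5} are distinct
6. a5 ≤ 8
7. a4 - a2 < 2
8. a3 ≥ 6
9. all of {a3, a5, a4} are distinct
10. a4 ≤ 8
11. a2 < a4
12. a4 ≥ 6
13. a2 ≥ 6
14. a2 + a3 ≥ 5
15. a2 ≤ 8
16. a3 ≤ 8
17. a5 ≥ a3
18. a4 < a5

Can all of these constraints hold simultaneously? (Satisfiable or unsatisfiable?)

Unsatisfiable

Constraints 1, 6, 8, 10, 12, 13, 15, and 16 confine each of a3, a2, a4, a5 to the 3 values {6, …, 8}.
Constraint 5 requires all 4 of them to be distinct, but only 3 values are available — impossible by the pigeonhole principle.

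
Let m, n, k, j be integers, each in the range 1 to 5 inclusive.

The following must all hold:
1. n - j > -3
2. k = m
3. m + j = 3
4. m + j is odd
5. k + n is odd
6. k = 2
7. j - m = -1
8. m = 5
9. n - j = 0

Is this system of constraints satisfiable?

Constraint 6 fixes k = 2 and constraint 8 fixes m = 5, but constraint 2 requires k = m. Since 2 ≠ 5, contradiction.

Unsatisfiable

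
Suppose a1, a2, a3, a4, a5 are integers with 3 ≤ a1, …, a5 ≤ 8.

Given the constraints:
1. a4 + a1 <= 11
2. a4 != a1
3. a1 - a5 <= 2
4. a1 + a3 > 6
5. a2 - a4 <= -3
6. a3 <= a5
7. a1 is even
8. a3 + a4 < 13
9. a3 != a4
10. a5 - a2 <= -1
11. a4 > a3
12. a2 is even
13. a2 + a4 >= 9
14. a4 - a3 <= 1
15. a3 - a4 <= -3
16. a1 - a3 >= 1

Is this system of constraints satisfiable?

Unsatisfiable

Constraints 3, 5, 10, 14, and 16 give a1 − a3 ≥ 1, a3 − a4 ≥ -1, a4 − a2 ≥ 3, a2 − a5 ≥ 1, a5 − a1 ≥ -2.
Adding all 5 inequalities: the left sides telescope to 0, and the right sides sum to 1 + (-1) + 3 + 1 + (-2) = 2. So 0 ≥ 2, which is false.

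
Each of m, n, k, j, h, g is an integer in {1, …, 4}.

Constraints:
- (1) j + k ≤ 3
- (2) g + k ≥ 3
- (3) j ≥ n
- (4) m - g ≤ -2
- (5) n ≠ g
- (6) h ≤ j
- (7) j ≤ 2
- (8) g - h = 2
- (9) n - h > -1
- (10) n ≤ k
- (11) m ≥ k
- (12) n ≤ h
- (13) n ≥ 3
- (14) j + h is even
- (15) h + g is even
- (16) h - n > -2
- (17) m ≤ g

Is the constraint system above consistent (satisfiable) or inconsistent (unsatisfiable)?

From constraints 12 and 13: h ≥ n and n ≥ 3, so h ≥ 3. From constraints 6 and 7: h ≤ j and j ≤ 2, so h ≤ 2. But 2 < 3, so no value of h works.

Unsatisfiable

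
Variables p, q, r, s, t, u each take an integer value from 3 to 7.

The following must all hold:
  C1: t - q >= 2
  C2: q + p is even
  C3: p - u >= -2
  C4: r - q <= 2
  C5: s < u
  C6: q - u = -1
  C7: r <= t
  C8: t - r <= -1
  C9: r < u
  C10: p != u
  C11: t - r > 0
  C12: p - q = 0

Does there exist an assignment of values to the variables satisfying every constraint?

Unsatisfiable

Constraints 1, 4, and 8 give t − q ≥ 2, q − r ≥ -2, r − t ≥ 1.
Adding all 3 inequalities: the left sides telescope to 0, and the right sides sum to 2 + (-2) + 1 = 1. So 0 ≥ 1, which is false.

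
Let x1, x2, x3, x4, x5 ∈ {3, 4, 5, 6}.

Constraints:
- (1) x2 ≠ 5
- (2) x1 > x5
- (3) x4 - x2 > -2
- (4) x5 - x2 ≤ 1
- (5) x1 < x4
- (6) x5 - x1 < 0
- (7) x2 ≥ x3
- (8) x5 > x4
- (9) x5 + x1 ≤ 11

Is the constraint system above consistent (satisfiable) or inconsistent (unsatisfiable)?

Constraints 2, 5, and 8 give x1 < x4, x4 < x5, x5 < x1. Chaining: x1 < x4 < x5 < x1, which forces x1 < x1 — impossible.

Unsatisfiable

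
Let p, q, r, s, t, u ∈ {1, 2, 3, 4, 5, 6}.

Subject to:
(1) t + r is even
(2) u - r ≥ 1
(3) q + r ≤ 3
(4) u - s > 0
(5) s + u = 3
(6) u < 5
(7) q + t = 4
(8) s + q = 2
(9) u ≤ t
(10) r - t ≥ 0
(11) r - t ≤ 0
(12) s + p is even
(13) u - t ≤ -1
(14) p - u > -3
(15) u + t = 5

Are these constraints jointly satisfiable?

Unsatisfiable

Constraints 2, 10, and 13 give r − t ≥ 0, t − u ≥ 1, u − r ≥ 1.
Adding all 3 inequalities: the left sides telescope to 0, and the right sides sum to 0 + 1 + 1 = 2. So 0 ≥ 2, which is false.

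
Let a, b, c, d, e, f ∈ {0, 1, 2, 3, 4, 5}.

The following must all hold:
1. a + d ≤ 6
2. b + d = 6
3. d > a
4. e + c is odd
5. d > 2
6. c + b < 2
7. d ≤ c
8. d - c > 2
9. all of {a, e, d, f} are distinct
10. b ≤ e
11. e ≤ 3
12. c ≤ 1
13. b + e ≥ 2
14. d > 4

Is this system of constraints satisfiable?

Unsatisfiable

From constraints 10 and 11: b ≤ e ≤ 3. From constraints 7 and 12: d ≤ c ≤ 1. Hence b + d ≤ 4. But constraint 2 requires b + d = 6, and 6 > 4. Contradiction.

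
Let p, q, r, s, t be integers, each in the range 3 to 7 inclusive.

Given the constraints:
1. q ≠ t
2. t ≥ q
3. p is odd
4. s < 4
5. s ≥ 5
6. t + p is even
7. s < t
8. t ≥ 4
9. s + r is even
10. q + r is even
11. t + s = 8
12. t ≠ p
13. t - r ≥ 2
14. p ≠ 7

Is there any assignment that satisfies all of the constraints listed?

Unsatisfiable

From constraint 8: t ≥ 4. From constraint 5: s ≥ 5. Hence t + s ≥ 9. But constraint 11 requires t + s = 8, and 8 < 9. Contradiction.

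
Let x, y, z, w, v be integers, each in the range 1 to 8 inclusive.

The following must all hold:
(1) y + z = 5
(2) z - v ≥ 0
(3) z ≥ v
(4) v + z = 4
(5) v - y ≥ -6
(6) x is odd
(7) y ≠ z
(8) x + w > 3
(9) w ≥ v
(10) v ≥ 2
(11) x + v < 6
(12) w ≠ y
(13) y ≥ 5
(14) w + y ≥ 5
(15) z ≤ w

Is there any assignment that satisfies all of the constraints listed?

From constraint 13: y ≥ 5. From constraints 3 and 10: z ≥ v ≥ 2. Hence y + z ≥ 7. But constraint 1 requires y + z = 5, and 5 < 7. Contradiction.

Unsatisfiable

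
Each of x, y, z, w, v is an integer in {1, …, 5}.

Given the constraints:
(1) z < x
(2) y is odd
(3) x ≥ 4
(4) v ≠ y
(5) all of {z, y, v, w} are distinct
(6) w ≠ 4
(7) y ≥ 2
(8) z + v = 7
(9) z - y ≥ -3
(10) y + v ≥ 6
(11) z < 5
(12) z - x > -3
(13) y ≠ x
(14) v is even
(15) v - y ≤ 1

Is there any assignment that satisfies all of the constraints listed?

One satisfying assignment is x = 4, y = 5, z = 3, w = 1, v = 4.
For the less obvious constraints — constraint 8: z + v = 7; constraint 9: z - y = -2 — and the others hold by inspection.

Satisfiable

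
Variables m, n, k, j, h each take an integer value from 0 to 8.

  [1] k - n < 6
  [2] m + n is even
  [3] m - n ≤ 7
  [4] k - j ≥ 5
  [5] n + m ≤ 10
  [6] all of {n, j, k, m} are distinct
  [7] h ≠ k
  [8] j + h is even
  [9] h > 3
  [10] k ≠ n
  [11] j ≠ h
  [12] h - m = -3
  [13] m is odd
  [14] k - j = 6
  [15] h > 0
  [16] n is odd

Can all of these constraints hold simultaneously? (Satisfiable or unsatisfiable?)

Satisfiable

Try m = 7, n = 3, k = 6, j = 0, h = 4.
Check constraint 1: k - n = 3; constraint 3: m - n = 4; constraint 4: k - j = 6. The remaining constraints are straightforward to verify.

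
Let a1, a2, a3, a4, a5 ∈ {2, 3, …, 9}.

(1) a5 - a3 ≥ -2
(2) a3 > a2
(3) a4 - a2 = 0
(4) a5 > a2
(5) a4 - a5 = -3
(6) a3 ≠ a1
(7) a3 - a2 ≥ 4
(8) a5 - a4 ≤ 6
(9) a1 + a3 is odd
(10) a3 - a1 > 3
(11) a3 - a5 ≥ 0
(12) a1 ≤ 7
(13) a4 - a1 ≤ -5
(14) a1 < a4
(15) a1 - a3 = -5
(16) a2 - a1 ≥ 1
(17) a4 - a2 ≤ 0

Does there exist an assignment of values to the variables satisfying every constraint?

Unsatisfiable

Constraints 1, 7, 8, 13, and 16 give a1 − a4 ≥ 5, a4 − a5 ≥ -6, a5 − a3 ≥ -2, a3 − a2 ≥ 4, a2 − a1 ≥ 1.
Adding all 5 inequalities: the left sides telescope to 0, and the right sides sum to 5 + (-6) + (-2) + 4 + 1 = 2. So 0 ≥ 2, which is false.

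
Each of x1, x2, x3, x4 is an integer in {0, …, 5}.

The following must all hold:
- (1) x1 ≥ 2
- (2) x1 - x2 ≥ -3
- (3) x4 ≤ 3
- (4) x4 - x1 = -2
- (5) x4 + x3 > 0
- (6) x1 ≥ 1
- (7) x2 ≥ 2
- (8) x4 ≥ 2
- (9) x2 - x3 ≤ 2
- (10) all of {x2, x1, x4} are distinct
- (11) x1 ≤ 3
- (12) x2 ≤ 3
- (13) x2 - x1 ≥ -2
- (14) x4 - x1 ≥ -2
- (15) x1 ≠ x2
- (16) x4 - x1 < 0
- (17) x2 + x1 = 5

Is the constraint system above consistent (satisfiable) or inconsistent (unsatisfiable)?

Unsatisfiable

Constraints 1, 3, 7, 8, 11, and 12 confine each of x2, x1, x4 to the 2 values {2, 3}.
Constraint 10 requires all 3 of them to be distinct, but only 2 values are available — impossible by the pigeonhole principle.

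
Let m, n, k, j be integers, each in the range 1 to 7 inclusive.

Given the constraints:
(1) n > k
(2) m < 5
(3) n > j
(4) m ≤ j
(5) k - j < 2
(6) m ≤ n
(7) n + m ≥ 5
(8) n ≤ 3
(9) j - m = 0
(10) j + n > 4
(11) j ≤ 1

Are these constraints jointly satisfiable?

From constraint 8: n ≤ 3. From constraints 4 and 11: m ≤ j ≤ 1. Hence n + m ≤ 4. But constraint 7 requires n + m ≥ 5, and 5 > 4. Contradiction.

Unsatisfiable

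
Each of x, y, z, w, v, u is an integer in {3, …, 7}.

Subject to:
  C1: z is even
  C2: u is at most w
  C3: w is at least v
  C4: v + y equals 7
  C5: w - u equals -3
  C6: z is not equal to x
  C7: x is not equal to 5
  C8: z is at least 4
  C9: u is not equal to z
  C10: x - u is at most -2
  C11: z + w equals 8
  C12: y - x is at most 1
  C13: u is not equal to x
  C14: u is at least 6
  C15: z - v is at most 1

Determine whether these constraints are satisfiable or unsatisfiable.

Unsatisfiable

From constraint 8: z ≥ 4. From constraints 2 and 14: w ≥ u ≥ 6. Hence z + w ≥ 10. But constraint 11 requires z + w = 8, and 8 < 10. Contradiction.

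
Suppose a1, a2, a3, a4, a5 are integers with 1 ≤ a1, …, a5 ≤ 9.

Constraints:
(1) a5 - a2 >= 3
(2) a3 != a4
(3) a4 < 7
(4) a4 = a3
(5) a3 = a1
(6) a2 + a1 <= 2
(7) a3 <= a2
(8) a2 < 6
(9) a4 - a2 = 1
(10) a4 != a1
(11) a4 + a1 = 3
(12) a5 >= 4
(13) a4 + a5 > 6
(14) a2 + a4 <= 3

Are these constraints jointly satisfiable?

Unsatisfiable

From constraints 4 and 5, a4 = a3 = a1, so a4 = a1. But constraint 10 says a4 ≠ a1. Contradiction.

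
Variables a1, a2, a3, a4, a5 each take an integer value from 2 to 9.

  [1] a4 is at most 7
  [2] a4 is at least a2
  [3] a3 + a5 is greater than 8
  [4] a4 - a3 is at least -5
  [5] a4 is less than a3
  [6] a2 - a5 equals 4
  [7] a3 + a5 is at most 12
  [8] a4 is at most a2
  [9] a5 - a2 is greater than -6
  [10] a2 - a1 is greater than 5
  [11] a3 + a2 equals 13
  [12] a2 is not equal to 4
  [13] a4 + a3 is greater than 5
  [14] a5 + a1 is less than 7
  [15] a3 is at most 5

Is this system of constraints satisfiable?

Unsatisfiable

From constraint 15: a3 ≤ 5. From constraints 1 and 2: a2 ≤ a4 ≤ 7. Hence a3 + a2 ≤ 12. But constraint 11 requires a3 + a2 = 13, and 13 > 12. Contradiction.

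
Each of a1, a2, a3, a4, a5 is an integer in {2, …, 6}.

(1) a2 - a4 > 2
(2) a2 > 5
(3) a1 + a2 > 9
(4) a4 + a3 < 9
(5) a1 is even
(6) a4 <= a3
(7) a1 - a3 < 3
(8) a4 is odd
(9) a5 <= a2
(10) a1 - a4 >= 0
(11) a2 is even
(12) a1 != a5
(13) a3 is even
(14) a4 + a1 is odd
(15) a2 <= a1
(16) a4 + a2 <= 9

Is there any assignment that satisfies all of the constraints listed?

Setting (a1, a2, a3, a4, a5) = (6, 6, 4, 3, 3) satisfies everything: constraint 1: a2 - a4 = 3; constraint 3: a1 + a2 = 12; constraint 4: a4 + a3 = 7, and the others follow.

Satisfiable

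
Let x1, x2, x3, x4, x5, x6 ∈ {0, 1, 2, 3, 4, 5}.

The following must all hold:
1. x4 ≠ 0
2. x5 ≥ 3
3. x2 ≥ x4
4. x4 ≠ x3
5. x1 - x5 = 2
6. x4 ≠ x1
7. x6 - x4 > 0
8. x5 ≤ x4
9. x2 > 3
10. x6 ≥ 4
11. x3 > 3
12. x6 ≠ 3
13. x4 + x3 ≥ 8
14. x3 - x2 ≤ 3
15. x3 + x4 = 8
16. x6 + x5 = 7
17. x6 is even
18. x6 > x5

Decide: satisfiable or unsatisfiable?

One satisfying assignment is x1 = 5, x2 = 5, x3 = 5, x4 = 3, x5 = 3, x6 = 4.
For the less obvious constraints — constraint 5: x1 - x5 = 2; constraint 7: x6 - x4 = 1; constraint 13: x4 + x3 = 8 — and the others hold by inspection.

Satisfiable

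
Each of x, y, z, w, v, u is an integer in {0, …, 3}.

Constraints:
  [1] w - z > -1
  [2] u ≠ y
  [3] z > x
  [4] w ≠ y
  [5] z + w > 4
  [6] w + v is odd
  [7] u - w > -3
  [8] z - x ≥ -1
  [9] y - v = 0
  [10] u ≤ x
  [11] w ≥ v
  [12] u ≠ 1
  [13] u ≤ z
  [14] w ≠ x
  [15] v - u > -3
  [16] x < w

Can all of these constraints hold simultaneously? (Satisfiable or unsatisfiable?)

Satisfiable

One satisfying assignment is x = 2, y = 0, z = 3, w = 3, v = 0, u = 2.
For the less obvious constraints — constraint 1: w - z = 0; constraint 5: z + w = 6 — and the others hold by inspection.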